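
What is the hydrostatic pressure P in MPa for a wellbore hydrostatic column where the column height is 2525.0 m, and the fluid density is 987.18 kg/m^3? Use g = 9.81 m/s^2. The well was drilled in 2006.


P = rho * g * h / 1e6
P = 987.18 * 9.81 * 2525.0 / 1e6
P = 24.453 MPa


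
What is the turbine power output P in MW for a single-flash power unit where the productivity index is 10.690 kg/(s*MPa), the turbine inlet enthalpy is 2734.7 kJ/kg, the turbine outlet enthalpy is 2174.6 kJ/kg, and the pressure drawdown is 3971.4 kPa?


Step 1: mdot = PI * dP / 1000 = 10.69 * 3971.4 / 1000 = 42.45427 kg/s
Step 2: P = mdot*(h_in - h_out)/1000 = 42.45427*(2734.7 - 2174.6)/1000 = 23.779 MW
P = 23.779 MW


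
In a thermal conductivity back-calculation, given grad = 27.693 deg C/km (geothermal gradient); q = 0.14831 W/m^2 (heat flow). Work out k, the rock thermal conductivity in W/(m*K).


k = q / (grad / 1000)
k = 0.14831 / (27.693 / 1000)
k = 5.3555 W/(m*K)


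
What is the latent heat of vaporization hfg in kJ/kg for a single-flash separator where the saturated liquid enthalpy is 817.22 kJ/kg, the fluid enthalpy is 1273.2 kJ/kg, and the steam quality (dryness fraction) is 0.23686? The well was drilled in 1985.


hfg = (h - hf) / x
hfg = (1273.2 - 817.22) / 0.23686
hfg = 1925.1 kJ/kg


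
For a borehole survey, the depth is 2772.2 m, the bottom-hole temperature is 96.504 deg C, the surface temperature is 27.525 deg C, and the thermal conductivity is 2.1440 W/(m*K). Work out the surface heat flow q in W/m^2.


Step 1: grad = (T_d - T_surf)/d * 1000 = (96.504 - 27.525)/2772.2 * 1000 = 24.88240 deg C/km
Step 2: q = k * grad / 1000 = 2.144 * 24.88240 / 1000 = 0.053348 W/m^2
q = 0.053348 W/m^2


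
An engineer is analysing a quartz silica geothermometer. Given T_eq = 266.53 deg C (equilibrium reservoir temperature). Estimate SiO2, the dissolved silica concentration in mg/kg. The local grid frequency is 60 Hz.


SiO2 = 10^(5.19 - 1309/(T_eq + 273.15))
SiO2 = 10^(5.19 - 1309/(266.53 + 273.15))
SiO2 = 581.42 mg/kg


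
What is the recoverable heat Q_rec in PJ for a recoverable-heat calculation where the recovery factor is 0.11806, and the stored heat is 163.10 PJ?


Q_rec = Q_s * RF
Q_rec = 163.10 * 0.11806
Q_rec = 19.256 PJ


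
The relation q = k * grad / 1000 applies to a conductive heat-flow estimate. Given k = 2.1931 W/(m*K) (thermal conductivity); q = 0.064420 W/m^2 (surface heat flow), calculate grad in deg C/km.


grad = q * 1000 / k
grad = 0.064420 * 1000 / 2.1931
grad = 29.374 deg C/km


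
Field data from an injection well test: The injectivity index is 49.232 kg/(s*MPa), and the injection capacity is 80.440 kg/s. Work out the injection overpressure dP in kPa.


dP = mdot * 1000 / II
dP = 80.440 * 1000 / 49.232
dP = 1633.9 kPa


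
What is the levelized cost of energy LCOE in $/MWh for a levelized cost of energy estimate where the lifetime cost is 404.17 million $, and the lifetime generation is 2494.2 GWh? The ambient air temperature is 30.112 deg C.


LCOE = C_tot / E_tot * 100
LCOE = 404.17 / 2494.2 * 100
LCOE = 16.20439 cents/kWh
Convert: 16.20439 cents/kWh * 10.0 = 162.04 $/MWh
LCOE = 162.04 $/MWh


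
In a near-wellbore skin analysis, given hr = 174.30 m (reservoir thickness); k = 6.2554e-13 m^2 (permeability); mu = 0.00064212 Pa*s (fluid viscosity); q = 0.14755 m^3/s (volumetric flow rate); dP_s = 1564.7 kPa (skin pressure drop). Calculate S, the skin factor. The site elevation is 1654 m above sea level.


S = dP_s * 1000 * 2*pi*k*hr / (q*mu)
S = 1564.7 * 1000 * 2*pi*6.2554e-13*174.30 / (0.14755*0.00064212)
S = 11.314


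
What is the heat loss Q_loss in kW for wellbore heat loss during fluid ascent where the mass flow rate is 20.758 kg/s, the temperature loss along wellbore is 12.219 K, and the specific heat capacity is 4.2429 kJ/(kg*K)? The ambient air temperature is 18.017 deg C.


Q_loss = mdot * cp * dT
Q_loss = 20.758 * 4.2429 * 12.219
Q_loss = 1076.2 kW


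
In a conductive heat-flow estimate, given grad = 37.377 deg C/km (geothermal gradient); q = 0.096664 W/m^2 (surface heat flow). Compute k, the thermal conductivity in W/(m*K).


k = q * 1000 / grad
k = 0.096664 * 1000 / 37.377
k = 2.5862 W/(m*K)


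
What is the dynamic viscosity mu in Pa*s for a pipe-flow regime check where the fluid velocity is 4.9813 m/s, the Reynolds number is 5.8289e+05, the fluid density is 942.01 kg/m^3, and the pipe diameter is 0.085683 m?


mu = rho * vel * D / Re
mu = 942.01 * 4.9813 * 0.085683 / 5.8289e+05
mu = 0.00068977 Pa*s


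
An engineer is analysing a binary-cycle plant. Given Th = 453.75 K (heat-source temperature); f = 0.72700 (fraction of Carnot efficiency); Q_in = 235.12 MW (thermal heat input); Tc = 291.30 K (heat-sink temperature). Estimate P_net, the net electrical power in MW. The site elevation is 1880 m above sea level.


Step 1: eta = (1 - Tc/Th)*f = (1 - 291.3/453.75)*0.727 = 0.2602780
Step 2: P_net = eta * Q_in = 0.2602780 * 235.12 = 61.197 MW
P_net = 61.197 MW


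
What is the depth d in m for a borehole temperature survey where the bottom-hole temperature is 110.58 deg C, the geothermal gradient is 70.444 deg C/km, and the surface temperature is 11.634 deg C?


d = (T_d - T_surf) / grad * 1000
d = (110.58 - 11.634) / 70.444 * 1000
d = 1404.6 m


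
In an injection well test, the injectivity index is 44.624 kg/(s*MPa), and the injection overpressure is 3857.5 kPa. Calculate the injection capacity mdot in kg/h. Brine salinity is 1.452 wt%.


mdot = II * dP / 1000
mdot = 44.624 * 3857.5 / 1000
mdot = 172.1371 kg/s
Convert: 172.1371 kg/s * 3600.0 = 6.1969e+05 kg/h
mdot = 6.1969e+05 kg/h


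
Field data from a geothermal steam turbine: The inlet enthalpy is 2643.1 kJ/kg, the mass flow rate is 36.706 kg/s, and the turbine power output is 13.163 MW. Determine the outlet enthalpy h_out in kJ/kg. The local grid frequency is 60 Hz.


h_out = h_in - P * 1000 / mdot
h_out = 2643.1 - 13.163 * 1000 / 36.706
h_out = 2284.5 kJ/kg


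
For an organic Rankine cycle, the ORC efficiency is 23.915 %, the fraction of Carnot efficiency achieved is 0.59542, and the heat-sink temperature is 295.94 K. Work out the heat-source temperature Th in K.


Th = Tc / (1 - (eta_orc/100)/f)
Th = 295.94 / (1 - (23.915/100)/0.59542)
Th = 494.59 K


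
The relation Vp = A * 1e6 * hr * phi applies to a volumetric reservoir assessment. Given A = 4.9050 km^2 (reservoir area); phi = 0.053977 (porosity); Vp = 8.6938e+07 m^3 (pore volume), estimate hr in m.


hr = Vp / (A * 1e6 * phi)
hr = 8.6938e+07 / (4.9050 * 1e6 * 0.053977)
hr = 328.37 m


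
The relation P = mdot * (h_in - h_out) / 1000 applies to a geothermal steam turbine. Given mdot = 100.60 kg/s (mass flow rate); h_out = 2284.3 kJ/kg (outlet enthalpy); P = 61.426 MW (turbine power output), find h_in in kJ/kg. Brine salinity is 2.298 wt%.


h_in = h_out + P * 1000 / mdot
h_in = 2284.3 + 61.426 * 1000 / 100.60
h_in = 2894.9 kJ/kg


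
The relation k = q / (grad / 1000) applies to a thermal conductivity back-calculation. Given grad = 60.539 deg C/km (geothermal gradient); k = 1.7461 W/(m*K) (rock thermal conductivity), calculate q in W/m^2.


q = k * grad / 1000
q = 1.7461 * 60.539 / 1000
q = 0.10571 W/m^2


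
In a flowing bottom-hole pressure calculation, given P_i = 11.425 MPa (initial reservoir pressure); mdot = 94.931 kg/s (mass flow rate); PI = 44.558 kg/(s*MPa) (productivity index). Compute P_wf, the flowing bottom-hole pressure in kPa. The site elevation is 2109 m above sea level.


P_wf = P_i - mdot / PI
P_wf = 11.425 - 94.931 / 44.558
P_wf = 9.294496 MPa
Convert: 9.294496 MPa * 1000.0 = 9294.5 kPa
P_wf = 9294.5 kPa


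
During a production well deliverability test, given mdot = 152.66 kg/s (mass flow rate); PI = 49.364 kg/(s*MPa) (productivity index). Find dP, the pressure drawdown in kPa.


dP = mdot * 1000 / PI
dP = 152.66 * 1000 / 49.364
dP = 3092.5 kPa


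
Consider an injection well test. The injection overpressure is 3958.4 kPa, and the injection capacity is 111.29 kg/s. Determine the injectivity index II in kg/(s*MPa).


II = mdot * 1000 / dP
II = 111.29 * 1000 / 3958.4
II = 28.115 kg/(s*MPa)


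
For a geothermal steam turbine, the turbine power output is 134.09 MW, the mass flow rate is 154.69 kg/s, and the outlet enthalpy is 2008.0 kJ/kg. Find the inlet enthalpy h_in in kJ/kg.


h_in = h_out + P * 1000 / mdot
h_in = 2008.0 + 134.09 * 1000 / 154.69
h_in = 2874.8 kJ/kg


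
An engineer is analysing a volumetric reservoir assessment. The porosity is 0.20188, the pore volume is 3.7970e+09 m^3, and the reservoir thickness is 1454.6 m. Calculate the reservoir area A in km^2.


A = Vp / (1e6 * hr * phi)
A = 3.7970e+09 / (1e6 * 1454.6 * 0.20188)
A = 12.930 km^2


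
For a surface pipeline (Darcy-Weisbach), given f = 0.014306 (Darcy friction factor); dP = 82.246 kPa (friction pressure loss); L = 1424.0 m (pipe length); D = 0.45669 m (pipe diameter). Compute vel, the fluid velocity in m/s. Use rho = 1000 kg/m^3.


vel = sqrt(dP*1000*2*D / (f*L*rho))
vel = sqrt(82.246*1000*2*0.45669 / (0.014306*1424.0*1000))
vel = 1.9203 m/s


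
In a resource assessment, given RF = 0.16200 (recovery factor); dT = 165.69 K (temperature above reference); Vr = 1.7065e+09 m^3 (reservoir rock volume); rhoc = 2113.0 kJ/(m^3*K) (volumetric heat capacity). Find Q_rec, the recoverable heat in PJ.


Step 1: Q_s = Vr*rhoc*dT/1e12 = 1.7065e+09*2113.0*165.69/1e12 = 597.4507 PJ
Step 2: Q_rec = Q_s * RF = 597.4507 * 0.162 = 96.787 PJ
Q_rec = 96.787 PJ


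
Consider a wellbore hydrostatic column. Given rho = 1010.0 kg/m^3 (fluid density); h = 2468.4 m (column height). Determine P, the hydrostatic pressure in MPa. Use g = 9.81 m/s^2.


P = rho * g * h / 1e6
P = 1010.0 * 9.81 * 2468.4 / 1e6
P = 24.457 MPa


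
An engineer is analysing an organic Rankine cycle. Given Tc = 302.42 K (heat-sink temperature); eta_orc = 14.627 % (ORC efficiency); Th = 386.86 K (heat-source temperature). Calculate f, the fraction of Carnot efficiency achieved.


f = (eta_orc/100) / (1 - Tc/Th)
f = (14.627/100) / (1 - 302.42/386.86)
f = 0.67013


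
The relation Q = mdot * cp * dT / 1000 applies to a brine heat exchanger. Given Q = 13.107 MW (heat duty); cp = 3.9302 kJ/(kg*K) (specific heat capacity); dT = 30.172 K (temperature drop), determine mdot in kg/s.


mdot = Q * 1000 / (cp * dT)
mdot = 13.107 * 1000 / (3.9302 * 30.172)
mdot = 110.53 kg/s


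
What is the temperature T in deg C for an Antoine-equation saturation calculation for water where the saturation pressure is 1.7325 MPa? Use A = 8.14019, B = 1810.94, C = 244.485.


T = B / (A - log10(P_sat * 760 / 0.101325)) - C
T = 1810.94 / (8.14019 - log10(1.7325 * 760 / 0.101325)) - 244.485
T = 205.28 deg C


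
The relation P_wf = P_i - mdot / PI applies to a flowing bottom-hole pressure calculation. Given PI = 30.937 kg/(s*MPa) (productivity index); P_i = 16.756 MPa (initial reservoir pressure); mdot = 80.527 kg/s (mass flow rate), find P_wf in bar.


P_wf = P_i - mdot / PI
P_wf = 16.756 - 80.527 / 30.937
P_wf = 14.15307 MPa
Convert: 14.15307 MPa * 10.0 = 141.53 bar
P_wf = 141.53 bar


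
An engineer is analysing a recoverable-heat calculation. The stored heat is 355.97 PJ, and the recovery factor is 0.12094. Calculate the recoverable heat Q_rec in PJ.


Q_rec = Q_s * RF
Q_rec = 355.97 * 0.12094
Q_rec = 43.051 PJ


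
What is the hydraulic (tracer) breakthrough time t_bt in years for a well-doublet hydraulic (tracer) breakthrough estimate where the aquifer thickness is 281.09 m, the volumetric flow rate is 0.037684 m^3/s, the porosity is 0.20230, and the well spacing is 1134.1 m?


t_bt = pi * hr * phi * L^2 / (3 * Qv) / (365.25*86400)
t_bt = pi * 281.09 * 0.20230 * 1134.1^2 / (3 * 0.037684) / (365.25*86400)
t_bt = 64.404 years


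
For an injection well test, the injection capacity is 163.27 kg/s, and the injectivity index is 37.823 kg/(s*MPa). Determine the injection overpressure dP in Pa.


dP = mdot * 1000 / II
dP = 163.27 * 1000 / 37.823
dP = 4316.686 kPa
Convert: 4316.686 kPa * 1000.0 = 4.3167e+06 Pa
dP = 4.3167e+06 Pa


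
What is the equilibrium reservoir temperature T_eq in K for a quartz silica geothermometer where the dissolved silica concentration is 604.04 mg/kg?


T_eq = 1309 / (5.19 - log10(SiO2)) - 273.15
T_eq = 1309 / (5.19 - log10(604.04)) - 273.15
T_eq = 270.2438 deg C
Convert to K: 270.2438 + 273.15 = 543.39 K
T_eq = 543.39 K


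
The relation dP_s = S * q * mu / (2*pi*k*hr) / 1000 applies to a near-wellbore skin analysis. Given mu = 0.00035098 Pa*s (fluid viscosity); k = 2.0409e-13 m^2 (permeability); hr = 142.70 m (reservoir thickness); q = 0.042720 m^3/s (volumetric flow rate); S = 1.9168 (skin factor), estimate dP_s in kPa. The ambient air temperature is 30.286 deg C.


dP_s = S * q * mu / (2*pi*k*hr) / 1000
dP_s = 1.9168 * 0.042720 * 0.00035098 / (2*pi*2.0409e-13*142.70) / 1000
dP_s = 157.06 kPa


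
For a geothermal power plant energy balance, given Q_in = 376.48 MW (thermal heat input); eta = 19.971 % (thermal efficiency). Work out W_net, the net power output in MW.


W_net = eta / 100 * Q_in
W_net = 19.971 / 100 * 376.48
W_net = 75.187 MW


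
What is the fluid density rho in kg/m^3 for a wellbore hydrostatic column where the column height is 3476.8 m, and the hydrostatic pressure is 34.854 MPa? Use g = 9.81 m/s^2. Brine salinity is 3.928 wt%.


rho = P * 1e6 / (g * h)
rho = 34.854 * 1e6 / (9.81 * 3476.8)
rho = 1021.9 kg/m^3


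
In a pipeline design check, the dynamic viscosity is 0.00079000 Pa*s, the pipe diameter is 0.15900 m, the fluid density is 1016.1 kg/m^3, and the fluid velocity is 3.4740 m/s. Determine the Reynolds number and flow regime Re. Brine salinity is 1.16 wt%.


Step 1: Re = rho*vel*D/mu = 1016.1*3.474*0.159/0.00079 = 7.1045e+05
Step 2: Re = 7.1045e+05 > 4000, so flow is turbulent.
Re = 7.1045e+05 (turbulent)


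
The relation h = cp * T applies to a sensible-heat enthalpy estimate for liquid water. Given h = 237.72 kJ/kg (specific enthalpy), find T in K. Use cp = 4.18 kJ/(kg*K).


T = h / cp
T = 237.72 / 4.18
T = 56.87081 deg C
Convert to K: 56.87081 + 273.15 = 330.02 K
T = 330.02 K


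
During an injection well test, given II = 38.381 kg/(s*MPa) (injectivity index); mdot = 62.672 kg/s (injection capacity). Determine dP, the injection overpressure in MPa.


dP = mdot * 1000 / II
dP = 62.672 * 1000 / 38.381
dP = 1632.891 kPa
Convert: 1632.891 kPa * 0.001 = 1.6329 MPa
dP = 1.6329 MPa


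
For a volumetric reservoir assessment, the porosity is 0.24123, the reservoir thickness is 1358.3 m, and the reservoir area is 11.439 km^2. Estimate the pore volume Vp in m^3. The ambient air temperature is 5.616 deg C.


Vp = A * 1e6 * hr * phi
Vp = 11.439 * 1e6 * 1358.3 * 0.24123
Vp = 3.7481e+09 m^3


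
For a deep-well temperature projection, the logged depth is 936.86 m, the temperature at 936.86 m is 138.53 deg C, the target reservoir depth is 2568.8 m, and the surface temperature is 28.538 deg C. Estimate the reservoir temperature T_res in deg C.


Step 1: grad = (T_d1 - T_surf)/d1 * 1000 = (138.53 - 28.538)/936.86 * 1000 = 117.4049 deg C/km
Step 2: T_res = T_surf + grad*d2/1000 = 28.538 + 117.4049*2568.8/1000 = 330.13 deg C
T_res = 330.13 deg C


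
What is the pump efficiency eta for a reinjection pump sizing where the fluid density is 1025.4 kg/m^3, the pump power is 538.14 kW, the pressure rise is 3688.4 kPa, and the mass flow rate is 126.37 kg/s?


eta = mdot * dP / (rho * P_pump)
eta = 126.37 * 3688.4 / (1025.4 * 538.14)
eta = 0.84468


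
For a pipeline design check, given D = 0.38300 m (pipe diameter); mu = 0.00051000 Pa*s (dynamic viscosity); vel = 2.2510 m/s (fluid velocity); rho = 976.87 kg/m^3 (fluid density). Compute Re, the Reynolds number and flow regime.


Step 1: Re = rho*vel*D/mu = 976.87*2.251*0.383/0.00051 = 1.6514e+06
Step 2: Re = 1.6514e+06 > 4000, so flow is turbulent.
Re = 1.6514e+06 (turbulent)


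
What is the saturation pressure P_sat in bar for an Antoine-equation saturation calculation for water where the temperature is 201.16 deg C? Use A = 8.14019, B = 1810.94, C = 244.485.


P_sat = 10^(A - B/(C + T)) / 760 * 0.101325
P_sat = 10^(8.14019 - 1810.94/(244.485 + 201.16)) / 760 * 0.101325
P_sat = 1.590212 MPa
Convert: 1.590212 MPa * 10.0 = 15.902 bar
P_sat = 15.902 bar


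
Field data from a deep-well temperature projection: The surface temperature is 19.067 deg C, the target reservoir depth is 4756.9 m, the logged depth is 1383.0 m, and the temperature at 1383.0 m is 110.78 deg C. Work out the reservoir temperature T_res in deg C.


Step 1: grad = (T_d1 - T_surf)/d1 * 1000 = (110.78 - 19.067)/1383.0 * 1000 = 66.31453 deg C/km
Step 2: T_res = T_surf + grad*d2/1000 = 19.067 + 66.31453*4756.9/1000 = 334.52 deg C
T_res = 334.52 deg C


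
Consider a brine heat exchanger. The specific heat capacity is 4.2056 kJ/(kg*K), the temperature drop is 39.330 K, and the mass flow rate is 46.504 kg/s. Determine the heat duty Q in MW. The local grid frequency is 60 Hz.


Q = mdot * cp * dT / 1000
Q = 46.504 * 4.2056 * 39.330 / 1000
Q = 7.6921 MW


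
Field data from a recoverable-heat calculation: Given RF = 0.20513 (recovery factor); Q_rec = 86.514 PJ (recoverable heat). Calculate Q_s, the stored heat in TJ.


Q_s = Q_rec / RF
Q_s = 86.514 / 0.20513
Q_s = 421.7521 PJ
Convert: 421.7521 PJ * 1000.0 = 4.2175e+05 TJ
Q_s = 4.2175e+05 TJ


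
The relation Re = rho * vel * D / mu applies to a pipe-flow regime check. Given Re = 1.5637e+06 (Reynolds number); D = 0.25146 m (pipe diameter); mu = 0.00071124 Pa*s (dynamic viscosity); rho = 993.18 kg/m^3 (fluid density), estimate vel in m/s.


vel = Re * mu / (rho * D)
vel = 1.5637e+06 * 0.00071124 / (993.18 * 0.25146)
vel = 4.4532 m/s


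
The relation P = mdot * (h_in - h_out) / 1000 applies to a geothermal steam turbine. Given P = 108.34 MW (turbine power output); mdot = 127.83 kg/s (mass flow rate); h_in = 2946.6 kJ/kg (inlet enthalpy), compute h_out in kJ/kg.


h_out = h_in - P * 1000 / mdot
h_out = 2946.6 - 108.34 * 1000 / 127.83
h_out = 2099.1 kJ/kg


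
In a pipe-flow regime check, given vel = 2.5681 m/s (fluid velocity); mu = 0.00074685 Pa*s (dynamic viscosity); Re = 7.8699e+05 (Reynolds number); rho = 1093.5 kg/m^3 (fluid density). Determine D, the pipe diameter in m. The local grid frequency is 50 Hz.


D = Re * mu / (rho * vel)
D = 7.8699e+05 * 0.00074685 / (1093.5 * 2.5681)
D = 0.20930 m


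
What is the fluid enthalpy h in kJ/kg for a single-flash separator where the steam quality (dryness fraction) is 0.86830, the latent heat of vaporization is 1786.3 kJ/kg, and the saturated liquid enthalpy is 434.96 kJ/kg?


h = hf + x * hfg
h = 434.96 + 0.86830 * 1786.3
h = 1986.0 kJ/kg


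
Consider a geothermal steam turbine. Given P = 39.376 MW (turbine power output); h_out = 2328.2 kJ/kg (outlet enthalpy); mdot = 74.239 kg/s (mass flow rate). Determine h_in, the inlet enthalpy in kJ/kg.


h_in = h_out + P * 1000 / mdot
h_in = 2328.2 + 39.376 * 1000 / 74.239
h_in = 2858.6 kJ/kg


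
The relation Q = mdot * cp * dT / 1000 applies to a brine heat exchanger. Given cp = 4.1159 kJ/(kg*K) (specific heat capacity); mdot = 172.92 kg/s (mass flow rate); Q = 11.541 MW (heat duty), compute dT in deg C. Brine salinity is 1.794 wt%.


dT = Q * 1000 / (mdot * cp)
dT = 11.541 * 1000 / (172.92 * 4.1159)
dT = 16.21561 K
Convert (temperature difference, 1 K = 1 deg C): 16.21561 K = 16.21561 deg C
dT = 16.216 deg C


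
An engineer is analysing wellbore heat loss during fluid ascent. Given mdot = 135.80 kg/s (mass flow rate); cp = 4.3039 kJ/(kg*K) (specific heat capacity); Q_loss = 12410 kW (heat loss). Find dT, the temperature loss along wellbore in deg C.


dT = Q_loss / (mdot * cp)
dT = 12410 / (135.80 * 4.3039)
dT = 21.23293 K
Convert (temperature difference, 1 K = 1 deg C): 21.23293 K = 21.23293 deg C
dT = 21.233 deg C


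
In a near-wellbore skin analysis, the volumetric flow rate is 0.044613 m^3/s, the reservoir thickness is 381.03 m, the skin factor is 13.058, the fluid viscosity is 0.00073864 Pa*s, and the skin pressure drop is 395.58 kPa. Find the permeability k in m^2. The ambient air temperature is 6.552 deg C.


k = S*q*mu / (2*pi*dP_s*1000*hr)
k = 13.058*0.044613*0.00073864 / (2*pi*395.58*1000*381.03)
k = 4.5436e-13 m^2


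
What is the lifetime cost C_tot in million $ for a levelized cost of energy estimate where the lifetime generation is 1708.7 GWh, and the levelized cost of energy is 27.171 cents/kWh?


C_tot = LCOE / 100 * E_tot
C_tot = 27.171 / 100 * 1708.7
C_tot = 464.27 million $


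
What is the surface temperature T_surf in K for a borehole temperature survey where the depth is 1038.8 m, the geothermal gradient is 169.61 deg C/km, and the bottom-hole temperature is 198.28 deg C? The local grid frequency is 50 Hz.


T_surf = T_d - grad * d / 1000
T_surf = 198.28 - 169.61 * 1038.8 / 1000
T_surf = 22.08913 deg C
Convert to K: 22.08913 + 273.15 = 295.24 K
T_surf = 295.24 K


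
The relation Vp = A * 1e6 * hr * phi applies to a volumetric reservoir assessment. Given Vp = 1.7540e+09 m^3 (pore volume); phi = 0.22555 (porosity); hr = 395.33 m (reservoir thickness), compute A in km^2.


A = Vp / (1e6 * hr * phi)
A = 1.7540e+09 / (1e6 * 395.33 * 0.22555)
A = 19.671 km^2


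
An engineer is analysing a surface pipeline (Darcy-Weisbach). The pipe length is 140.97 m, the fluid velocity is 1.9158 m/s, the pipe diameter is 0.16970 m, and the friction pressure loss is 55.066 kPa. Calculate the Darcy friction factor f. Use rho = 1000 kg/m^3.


f = dP*1000 / ((L/D)*(rho*vel^2/2))
f = 55.066*1000 / ((140.97/0.16970)*(1000*1.9158^2/2))
f = 0.036122


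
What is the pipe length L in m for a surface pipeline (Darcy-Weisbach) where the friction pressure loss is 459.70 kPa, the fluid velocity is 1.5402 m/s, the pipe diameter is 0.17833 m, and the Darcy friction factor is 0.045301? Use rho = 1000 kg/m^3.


L = dP*1000*D / (f*rho*vel^2/2)
L = 459.70*1000*0.17833 / (0.045301*1000*1.5402^2/2)
L = 1525.7 m


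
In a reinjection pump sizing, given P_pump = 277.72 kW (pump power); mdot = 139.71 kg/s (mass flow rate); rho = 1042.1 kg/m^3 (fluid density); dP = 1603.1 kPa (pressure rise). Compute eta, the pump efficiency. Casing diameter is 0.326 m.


eta = mdot * dP / (rho * P_pump)
eta = 139.71 * 1603.1 / (1042.1 * 277.72)
eta = 0.77388


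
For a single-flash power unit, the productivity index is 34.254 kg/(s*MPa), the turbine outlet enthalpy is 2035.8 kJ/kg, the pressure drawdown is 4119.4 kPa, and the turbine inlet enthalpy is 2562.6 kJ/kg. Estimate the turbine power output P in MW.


Step 1: mdot = PI * dP / 1000 = 34.254 * 4119.4 / 1000 = 141.1059 kg/s
Step 2: P = mdot*(h_in - h_out)/1000 = 141.1059*(2562.6 - 2035.8)/1000 = 74.335 MW
P = 74.335 MW


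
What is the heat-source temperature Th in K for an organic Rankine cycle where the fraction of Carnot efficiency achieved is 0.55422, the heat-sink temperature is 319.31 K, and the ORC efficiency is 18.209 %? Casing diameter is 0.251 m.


Th = Tc / (1 - (eta_orc/100)/f)
Th = 319.31 / (1 - (18.209/100)/0.55422)
Th = 475.55 K


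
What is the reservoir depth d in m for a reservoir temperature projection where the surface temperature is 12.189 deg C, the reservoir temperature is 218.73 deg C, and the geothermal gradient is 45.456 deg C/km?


d = (T_res - T_surf) / grad * 1000
d = (218.73 - 12.189) / 45.456 * 1000
d = 4543.8 m


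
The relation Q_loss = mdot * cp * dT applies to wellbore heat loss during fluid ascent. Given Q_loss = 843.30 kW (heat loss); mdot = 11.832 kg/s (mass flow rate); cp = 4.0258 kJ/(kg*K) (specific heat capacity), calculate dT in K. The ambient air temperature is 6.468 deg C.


dT = Q_loss / (mdot * cp)
dT = 843.30 / (11.832 * 4.0258)
dT = 17.704 K


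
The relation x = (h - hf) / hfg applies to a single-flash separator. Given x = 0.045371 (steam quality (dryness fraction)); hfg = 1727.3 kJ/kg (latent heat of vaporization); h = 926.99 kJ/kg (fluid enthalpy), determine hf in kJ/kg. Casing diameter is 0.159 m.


hf = h - x * hfg
hf = 926.99 - 0.045371 * 1727.3
hf = 848.62 kJ/kg


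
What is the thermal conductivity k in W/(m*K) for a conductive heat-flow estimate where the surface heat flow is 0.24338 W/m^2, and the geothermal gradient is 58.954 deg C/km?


k = q * 1000 / grad
k = 0.24338 * 1000 / 58.954
k = 4.1283 W/(m*K)


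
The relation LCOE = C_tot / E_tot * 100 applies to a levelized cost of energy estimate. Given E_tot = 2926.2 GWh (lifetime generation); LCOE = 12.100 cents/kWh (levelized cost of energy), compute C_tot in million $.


C_tot = LCOE / 100 * E_tot
C_tot = 12.100 / 100 * 2926.2
C_tot = 354.07 million $


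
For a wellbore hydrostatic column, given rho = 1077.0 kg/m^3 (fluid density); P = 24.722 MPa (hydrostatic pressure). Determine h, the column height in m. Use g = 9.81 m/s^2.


h = P * 1e6 / (g * rho)
h = 24.722 * 1e6 / (9.81 * 1077.0)
h = 2339.9 m


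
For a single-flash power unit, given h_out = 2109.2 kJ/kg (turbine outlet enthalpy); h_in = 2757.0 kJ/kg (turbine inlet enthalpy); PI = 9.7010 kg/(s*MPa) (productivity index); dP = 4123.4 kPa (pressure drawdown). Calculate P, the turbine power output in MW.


Step 1: mdot = PI * dP / 1000 = 9.701 * 4123.4 / 1000 = 40.00110 kg/s
Step 2: P = mdot*(h_in - h_out)/1000 = 40.00110*(2757.0 - 2109.2)/1000 = 25.913 MW
P = 25.913 MW


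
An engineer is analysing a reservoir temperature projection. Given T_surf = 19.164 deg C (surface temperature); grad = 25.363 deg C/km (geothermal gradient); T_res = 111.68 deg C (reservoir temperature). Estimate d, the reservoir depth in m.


d = (T_res - T_surf) / grad * 1000
d = (111.68 - 19.164) / 25.363 * 1000
d = 3647.7 m


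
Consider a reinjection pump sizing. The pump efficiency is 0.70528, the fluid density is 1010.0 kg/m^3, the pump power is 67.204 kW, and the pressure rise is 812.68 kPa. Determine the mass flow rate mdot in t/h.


mdot = P_pump * rho * eta / dP
mdot = 67.204 * 1010.0 * 0.70528 / 812.68
mdot = 58.90586 kg/s
Convert: 58.90586 kg/s * 3.6 = 212.06 t/h
mdot = 212.06 t/h


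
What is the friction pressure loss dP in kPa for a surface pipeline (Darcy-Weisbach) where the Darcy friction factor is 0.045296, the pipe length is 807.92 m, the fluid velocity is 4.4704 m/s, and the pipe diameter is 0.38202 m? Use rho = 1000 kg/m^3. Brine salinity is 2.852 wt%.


dP = f * (L/D) * (rho*vel^2/2) / 1000
dP = 0.045296 * (807.92/0.38202) * (1000*4.4704^2/2) / 1000
dP = 957.20 kPa


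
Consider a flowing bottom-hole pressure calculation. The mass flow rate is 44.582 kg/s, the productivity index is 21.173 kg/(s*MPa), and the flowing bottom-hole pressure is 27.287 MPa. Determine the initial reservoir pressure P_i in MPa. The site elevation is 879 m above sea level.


P_i = P_wf + mdot / PI
P_i = 27.287 + 44.582 / 21.173
P_i = 29.393 MPa


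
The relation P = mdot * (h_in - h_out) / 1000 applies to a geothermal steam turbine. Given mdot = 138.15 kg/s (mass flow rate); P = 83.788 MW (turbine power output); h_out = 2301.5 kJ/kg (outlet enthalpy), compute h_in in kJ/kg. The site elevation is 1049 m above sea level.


h_in = h_out + P * 1000 / mdot
h_in = 2301.5 + 83.788 * 1000 / 138.15
h_in = 2908.0 kJ/kg


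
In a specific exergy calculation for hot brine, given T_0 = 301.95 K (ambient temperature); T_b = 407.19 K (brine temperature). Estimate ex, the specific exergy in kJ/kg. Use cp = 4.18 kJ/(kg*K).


ex = cp * ((T_b - T_0) - T_0 * ln(T_b/T_0))
ex = 4.18 * ((407.19 - 301.95) - 301.95 * ln(407.19/301.95))
ex = 62.497 kJ/kg


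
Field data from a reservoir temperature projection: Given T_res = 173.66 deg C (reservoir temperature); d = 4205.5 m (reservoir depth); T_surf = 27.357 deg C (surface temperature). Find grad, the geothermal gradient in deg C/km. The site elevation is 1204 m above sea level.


grad = (T_res - T_surf) / d * 1000
grad = (173.66 - 27.357) / 4205.5 * 1000
grad = 34.788 deg C/km


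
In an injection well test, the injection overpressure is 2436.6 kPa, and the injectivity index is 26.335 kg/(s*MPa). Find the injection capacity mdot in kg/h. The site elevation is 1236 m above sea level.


mdot = II * dP / 1000
mdot = 26.335 * 2436.6 / 1000
mdot = 64.16786 kg/s
Convert: 64.16786 kg/s * 3600.0 = 2.3100e+05 kg/h
mdot = 2.3100e+05 kg/h


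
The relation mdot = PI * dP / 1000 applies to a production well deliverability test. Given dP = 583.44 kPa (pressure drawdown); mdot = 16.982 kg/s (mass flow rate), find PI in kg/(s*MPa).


PI = mdot * 1000 / dP
PI = 16.982 * 1000 / 583.44
PI = 29.107 kg/(s*MPa)


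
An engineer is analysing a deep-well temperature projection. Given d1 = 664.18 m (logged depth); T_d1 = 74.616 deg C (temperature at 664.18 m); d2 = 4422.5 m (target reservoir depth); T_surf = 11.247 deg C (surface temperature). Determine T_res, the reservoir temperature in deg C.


Step 1: grad = (T_d1 - T_surf)/d1 * 1000 = (74.616 - 11.247)/664.18 * 1000 = 95.40938 deg C/km
Step 2: T_res = T_surf + grad*d2/1000 = 11.247 + 95.40938*4422.5/1000 = 433.19 deg C
T_res = 433.19 deg C


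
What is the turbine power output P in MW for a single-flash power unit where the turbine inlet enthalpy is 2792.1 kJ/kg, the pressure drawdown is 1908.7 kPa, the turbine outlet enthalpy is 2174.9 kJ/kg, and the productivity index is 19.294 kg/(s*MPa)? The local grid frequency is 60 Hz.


Step 1: mdot = PI * dP / 1000 = 19.294 * 1908.7 / 1000 = 36.82646 kg/s
Step 2: P = mdot*(h_in - h_out)/1000 = 36.82646*(2792.1 - 2174.9)/1000 = 22.729 MW
P = 22.729 MW


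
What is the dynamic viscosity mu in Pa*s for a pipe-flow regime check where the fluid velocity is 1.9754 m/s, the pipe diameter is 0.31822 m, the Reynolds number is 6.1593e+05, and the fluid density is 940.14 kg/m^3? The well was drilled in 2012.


mu = rho * vel * D / Re
mu = 940.14 * 1.9754 * 0.31822 / 6.1593e+05
mu = 0.00095950 Pa*s


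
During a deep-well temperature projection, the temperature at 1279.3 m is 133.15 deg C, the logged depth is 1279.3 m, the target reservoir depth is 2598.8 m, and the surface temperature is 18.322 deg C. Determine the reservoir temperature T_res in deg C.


Step 1: grad = (T_d1 - T_surf)/d1 * 1000 = (133.15 - 18.322)/1279.3 * 1000 = 89.75846 deg C/km
Step 2: T_res = T_surf + grad*d2/1000 = 18.322 + 89.75846*2598.8/1000 = 251.59 deg C
T_res = 251.59 deg C


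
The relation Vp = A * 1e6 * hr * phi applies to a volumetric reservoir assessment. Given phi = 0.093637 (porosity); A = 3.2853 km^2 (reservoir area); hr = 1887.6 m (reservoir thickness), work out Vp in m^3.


Vp = A * 1e6 * hr * phi
Vp = 3.2853 * 1e6 * 1887.6 * 0.093637
Vp = 5.8067e+08 m^3


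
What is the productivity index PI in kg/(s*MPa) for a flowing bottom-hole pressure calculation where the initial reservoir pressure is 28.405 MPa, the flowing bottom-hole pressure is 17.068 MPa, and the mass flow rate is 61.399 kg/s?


PI = mdot / (P_i - P_wf)
PI = 61.399 / (28.405 - 17.068)
PI = 5.4158 kg/(s*MPa)


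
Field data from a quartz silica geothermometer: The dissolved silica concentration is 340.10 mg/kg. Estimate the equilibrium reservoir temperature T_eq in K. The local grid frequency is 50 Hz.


T_eq = 1309 / (5.19 - log10(SiO2)) - 273.15
T_eq = 1309 / (5.19 - log10(340.10)) - 273.15
T_eq = 219.2527 deg C
Convert to K: 219.2527 + 273.15 = 492.40 K
T_eq = 492.40 K


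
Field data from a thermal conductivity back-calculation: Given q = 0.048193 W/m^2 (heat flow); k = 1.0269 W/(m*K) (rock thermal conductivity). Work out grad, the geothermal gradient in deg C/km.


grad = q / k * 1000
grad = 0.048193 / 1.0269 * 1000
grad = 46.931 deg C/km


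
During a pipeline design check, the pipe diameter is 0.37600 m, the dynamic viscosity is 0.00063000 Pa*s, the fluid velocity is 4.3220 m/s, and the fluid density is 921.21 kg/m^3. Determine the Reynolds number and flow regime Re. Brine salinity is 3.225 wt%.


Step 1: Re = rho*vel*D/mu = 921.21*4.322*0.376/0.00063 = 2.3762e+06
Step 2: Re = 2.3762e+06 > 4000, so flow is turbulent.
Re = 2.3762e+06 (turbulent)


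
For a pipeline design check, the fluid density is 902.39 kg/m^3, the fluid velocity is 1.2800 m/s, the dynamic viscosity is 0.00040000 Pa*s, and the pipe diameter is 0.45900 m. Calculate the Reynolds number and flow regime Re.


Step 1: Re = rho*vel*D/mu = 902.39*1.28*0.459/0.0004 = 1.3254e+06
Step 2: Re = 1.3254e+06 > 4000, so flow is turbulent.
Re = 1.3254e+06 (turbulent)


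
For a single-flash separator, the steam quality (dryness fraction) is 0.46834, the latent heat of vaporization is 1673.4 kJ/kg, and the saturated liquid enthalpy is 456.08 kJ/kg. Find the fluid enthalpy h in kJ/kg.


h = hf + x * hfg
h = 456.08 + 0.46834 * 1673.4
h = 1239.8 kJ/kg


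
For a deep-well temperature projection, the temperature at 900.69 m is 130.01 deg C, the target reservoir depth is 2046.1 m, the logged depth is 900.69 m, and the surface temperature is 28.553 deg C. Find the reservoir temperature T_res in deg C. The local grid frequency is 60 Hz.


Step 1: grad = (T_d1 - T_surf)/d1 * 1000 = (130.01 - 28.553)/900.69 * 1000 = 112.6436 deg C/km
Step 2: T_res = T_surf + grad*d2/1000 = 28.553 + 112.6436*2046.1/1000 = 259.03 deg C
T_res = 259.03 deg C


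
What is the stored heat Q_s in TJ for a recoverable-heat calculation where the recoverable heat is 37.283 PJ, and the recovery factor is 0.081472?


Q_s = Q_rec / RF
Q_s = 37.283 / 0.081472
Q_s = 457.6173 PJ
Convert: 457.6173 PJ * 1000.0 = 4.5762e+05 TJ
Q_s = 4.5762e+05 TJ


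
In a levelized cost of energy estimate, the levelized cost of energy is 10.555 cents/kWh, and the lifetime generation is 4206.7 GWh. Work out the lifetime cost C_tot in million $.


C_tot = LCOE / 100 * E_tot
C_tot = 10.555 / 100 * 4206.7
C_tot = 444.02 million $


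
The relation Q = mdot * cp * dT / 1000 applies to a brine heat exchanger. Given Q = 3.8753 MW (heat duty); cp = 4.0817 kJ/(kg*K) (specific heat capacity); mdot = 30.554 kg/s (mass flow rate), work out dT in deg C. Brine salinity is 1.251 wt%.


dT = Q * 1000 / (mdot * cp)
dT = 3.8753 * 1000 / (30.554 * 4.0817)
dT = 31.07393 K
Convert (temperature difference, 1 K = 1 deg C): 31.07393 K = 31.07393 deg C
dT = 31.074 deg C


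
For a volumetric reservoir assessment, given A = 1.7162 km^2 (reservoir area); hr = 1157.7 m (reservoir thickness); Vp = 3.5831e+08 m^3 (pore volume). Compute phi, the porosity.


phi = Vp / (A * 1e6 * hr)
phi = 3.5831e+08 / (1.7162 * 1e6 * 1157.7)
phi = 0.18034


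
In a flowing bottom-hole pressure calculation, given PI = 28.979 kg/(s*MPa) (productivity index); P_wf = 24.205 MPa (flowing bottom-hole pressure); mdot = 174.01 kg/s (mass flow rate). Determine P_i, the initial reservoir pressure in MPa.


P_i = P_wf + mdot / PI
P_i = 24.205 + 174.01 / 28.979
P_i = 30.210 MPa


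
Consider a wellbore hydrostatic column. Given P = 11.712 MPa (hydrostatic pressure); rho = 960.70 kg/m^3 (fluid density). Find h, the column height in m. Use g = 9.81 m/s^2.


h = P * 1e6 / (g * rho)
h = 11.712 * 1e6 / (9.81 * 960.70)
h = 1242.7 m


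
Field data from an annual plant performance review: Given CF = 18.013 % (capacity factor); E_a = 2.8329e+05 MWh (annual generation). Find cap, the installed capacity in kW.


cap = E_a / (CF/100 * 8760)
cap = 2.8329e+05 / (18.013/100 * 8760)
cap = 179.5317 MW
Convert: 179.5317 MW * 1000.0 = 1.7953e+05 kW
cap = 1.7953e+05 kW


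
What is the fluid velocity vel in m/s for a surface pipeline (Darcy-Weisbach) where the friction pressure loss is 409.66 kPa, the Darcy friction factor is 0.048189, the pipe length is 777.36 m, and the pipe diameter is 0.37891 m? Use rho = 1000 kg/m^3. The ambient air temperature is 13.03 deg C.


vel = sqrt(dP*1000*2*D / (f*L*rho))
vel = sqrt(409.66*1000*2*0.37891 / (0.048189*777.36*1000))
vel = 2.8788 m/s


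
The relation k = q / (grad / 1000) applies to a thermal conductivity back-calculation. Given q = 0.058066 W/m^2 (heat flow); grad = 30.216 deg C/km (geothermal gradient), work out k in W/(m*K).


k = q / (grad / 1000)
k = 0.058066 / (30.216 / 1000)
k = 1.9217 W/(m*K)


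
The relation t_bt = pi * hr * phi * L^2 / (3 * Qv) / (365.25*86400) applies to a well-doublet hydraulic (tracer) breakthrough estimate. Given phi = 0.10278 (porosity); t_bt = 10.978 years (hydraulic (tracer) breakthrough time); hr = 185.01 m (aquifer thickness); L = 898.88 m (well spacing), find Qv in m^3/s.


Qv = pi*hr*phi*L^2 / (3*t_bt*365.25*86400)
Qv = pi*185.01*0.10278*898.88^2 / (3*10.978*365.25*86400)
Qv = 0.046442 m^3/s


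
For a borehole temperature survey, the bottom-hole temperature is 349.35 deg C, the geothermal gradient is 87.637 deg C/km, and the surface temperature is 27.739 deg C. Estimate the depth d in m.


d = (T_d - T_surf) / grad * 1000
d = (349.35 - 27.739) / 87.637 * 1000
d = 3669.8 m


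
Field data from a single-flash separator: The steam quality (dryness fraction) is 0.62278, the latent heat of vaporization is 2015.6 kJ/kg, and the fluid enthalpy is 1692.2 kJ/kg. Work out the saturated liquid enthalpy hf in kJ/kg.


hf = h - x * hfg
hf = 1692.2 - 0.62278 * 2015.6
hf = 436.92 kJ/kg


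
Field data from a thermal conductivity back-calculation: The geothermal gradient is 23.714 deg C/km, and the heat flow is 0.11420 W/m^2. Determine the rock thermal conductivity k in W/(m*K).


k = q / (grad / 1000)
k = 0.11420 / (23.714 / 1000)
k = 4.8157 W/(m*K)


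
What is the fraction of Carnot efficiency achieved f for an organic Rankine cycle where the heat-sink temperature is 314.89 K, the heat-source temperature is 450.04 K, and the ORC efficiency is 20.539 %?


f = (eta_orc/100) / (1 - Tc/Th)
f = (20.539/100) / (1 - 314.89/450.04)
f = 0.68393


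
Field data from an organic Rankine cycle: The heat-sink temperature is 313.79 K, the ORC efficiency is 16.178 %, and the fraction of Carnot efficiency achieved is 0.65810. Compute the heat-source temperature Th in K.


Th = Tc / (1 - (eta_orc/100)/f)
Th = 313.79 / (1 - (16.178/100)/0.65810)
Th = 416.07 K


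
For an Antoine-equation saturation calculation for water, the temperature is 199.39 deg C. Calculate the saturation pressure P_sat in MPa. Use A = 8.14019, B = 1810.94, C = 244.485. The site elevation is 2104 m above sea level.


P_sat = 10^(A - B/(C + T)) / 760 * 0.101325
P_sat = 10^(8.14019 - 1810.94/(244.485 + 199.39)) / 760 * 0.101325
P_sat = 1.5320 MPa


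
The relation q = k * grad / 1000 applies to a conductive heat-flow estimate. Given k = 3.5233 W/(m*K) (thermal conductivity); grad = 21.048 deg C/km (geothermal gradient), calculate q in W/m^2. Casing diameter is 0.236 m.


q = k * grad / 1000
q = 3.5233 * 21.048 / 1000
q = 0.074158 W/m^2


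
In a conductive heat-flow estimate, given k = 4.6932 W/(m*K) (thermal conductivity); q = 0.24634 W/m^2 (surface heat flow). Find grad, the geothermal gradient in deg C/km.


grad = q * 1000 / k
grad = 0.24634 * 1000 / 4.6932
grad = 52.489 deg C/km


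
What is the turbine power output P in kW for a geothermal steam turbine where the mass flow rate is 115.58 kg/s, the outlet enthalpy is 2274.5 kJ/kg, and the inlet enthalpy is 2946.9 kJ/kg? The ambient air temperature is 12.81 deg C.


P = mdot * (h_in - h_out) / 1000
P = 115.58 * (2946.9 - 2274.5) / 1000
P = 77.71599 MW
Convert: 77.71599 MW * 1000.0 = 77716 kW
P = 77716 kW


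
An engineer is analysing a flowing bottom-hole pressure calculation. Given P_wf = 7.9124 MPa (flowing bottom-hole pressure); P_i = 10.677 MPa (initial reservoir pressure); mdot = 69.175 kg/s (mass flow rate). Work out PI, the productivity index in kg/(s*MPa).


PI = mdot / (P_i - P_wf)
PI = 69.175 / (10.677 - 7.9124)
PI = 25.022 kg/(s*MPa)


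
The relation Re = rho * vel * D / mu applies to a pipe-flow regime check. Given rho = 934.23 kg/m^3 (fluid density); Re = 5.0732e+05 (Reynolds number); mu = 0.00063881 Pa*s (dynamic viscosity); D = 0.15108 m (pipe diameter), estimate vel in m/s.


vel = Re * mu / (rho * D)
vel = 5.0732e+05 * 0.00063881 / (934.23 * 0.15108)
vel = 2.2961 m/s
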